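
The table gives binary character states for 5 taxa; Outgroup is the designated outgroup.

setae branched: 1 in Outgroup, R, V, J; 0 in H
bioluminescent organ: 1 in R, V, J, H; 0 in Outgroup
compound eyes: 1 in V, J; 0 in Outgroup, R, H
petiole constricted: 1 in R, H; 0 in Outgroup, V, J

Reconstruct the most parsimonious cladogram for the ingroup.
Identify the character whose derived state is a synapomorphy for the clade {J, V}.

compound eyes

Character polarity is set by the outgroup: the derived state is whichever differs from the outgroup's state, so for setae branched the derived state is '0', and for the remaining characters it is '1'.
setae branched: derived state '0' in H only — an autapomorphy, so it tells us nothing about relationships among taxa.
bioluminescent organ (derived state '1') is shared by all ingroup taxa — unites the whole ingroup.
compound eyes: derived state '1' in J and V only — synapomorphy for {J, V}.
petiole constricted (derived state '1') is shared by H and R — a synapomorphy uniting that clade.
Most parsimonious ingroup topology: ((R,H),(V,J)).
The clade {J, V} is supported by compound eyes: its derived state '1' occurs in exactly those taxa and in no other taxon (including the outgroup).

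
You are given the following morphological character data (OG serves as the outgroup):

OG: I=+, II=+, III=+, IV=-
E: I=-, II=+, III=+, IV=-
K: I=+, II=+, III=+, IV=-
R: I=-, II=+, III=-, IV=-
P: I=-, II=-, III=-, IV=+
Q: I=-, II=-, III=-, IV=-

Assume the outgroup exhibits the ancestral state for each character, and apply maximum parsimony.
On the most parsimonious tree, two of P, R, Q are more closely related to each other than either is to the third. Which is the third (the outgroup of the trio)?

Character polarity is set by the outgroup: the derived state is whichever differs from the outgroup's state, so for I, II, III the derived state is '-', and for the remaining characters it is '+'.
I (derived state '-') is shared by E, P, Q, and R — a synapomorphy uniting that clade.
II (derived state '-') is shared by P and Q — a synapomorphy uniting that clade.
III (derived state '-') is shared by P, Q, and R — a synapomorphy uniting that clade.
IV (derived state '+') is unique to P (autapomorphy; uninformative for grouping).
Most parsimonious ingroup topology: ((E,(R,(P,Q))),K).
Q and P share a more recent common ancestor with each other than either does with R, so R is the least closely related of the three.

R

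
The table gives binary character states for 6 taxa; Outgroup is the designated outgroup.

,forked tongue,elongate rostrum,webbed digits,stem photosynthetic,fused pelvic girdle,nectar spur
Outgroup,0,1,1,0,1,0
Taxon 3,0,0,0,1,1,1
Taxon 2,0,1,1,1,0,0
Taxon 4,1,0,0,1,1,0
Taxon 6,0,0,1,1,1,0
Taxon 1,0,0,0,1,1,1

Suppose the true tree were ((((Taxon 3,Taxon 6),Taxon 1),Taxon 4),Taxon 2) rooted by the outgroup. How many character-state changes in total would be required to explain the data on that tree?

Map each character onto ((((Taxon 3,Taxon 6),Taxon 1),Taxon 4),Taxon 2) (rooted by Outgroup) and count the minimum state changes it requires (Fitch parsimony):
forked tongue: 1; elongate rostrum: 1; webbed digits: 2; stem photosynthetic: 1; fused pelvic girdle: 1; nectar spur: 2.
Total tree length = 8.

8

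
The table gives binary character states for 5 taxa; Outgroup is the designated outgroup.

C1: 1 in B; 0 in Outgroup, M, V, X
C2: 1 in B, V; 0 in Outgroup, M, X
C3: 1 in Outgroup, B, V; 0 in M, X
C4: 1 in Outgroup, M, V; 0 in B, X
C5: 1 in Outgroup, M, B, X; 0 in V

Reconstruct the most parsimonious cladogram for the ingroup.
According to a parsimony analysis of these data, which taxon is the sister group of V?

B

Character polarity is set by the outgroup: the derived state is whichever differs from the outgroup's state, so for C3, C4, C5 the derived state is '0', and for the remaining characters it is '1'.
C1: derived state '1' in B only — an autapomorphy, so it tells us nothing about relationships among taxa.
Only B and V show the derived state '1' for C2, supporting them as a clade.
Only M and X show the derived state '0' for C3, supporting them as a clade.
C4 (state '0') occurs in B and X but conflicts with the nesting implied by the other characters — most parsimoniously interpreted as homoplasy.
C5 (derived state '0') is unique to V (autapomorphy; uninformative for grouping).
Most parsimonious ingroup topology: ((M,X),(B,V)).
V and B form a cherry on this tree, so they are sister taxa.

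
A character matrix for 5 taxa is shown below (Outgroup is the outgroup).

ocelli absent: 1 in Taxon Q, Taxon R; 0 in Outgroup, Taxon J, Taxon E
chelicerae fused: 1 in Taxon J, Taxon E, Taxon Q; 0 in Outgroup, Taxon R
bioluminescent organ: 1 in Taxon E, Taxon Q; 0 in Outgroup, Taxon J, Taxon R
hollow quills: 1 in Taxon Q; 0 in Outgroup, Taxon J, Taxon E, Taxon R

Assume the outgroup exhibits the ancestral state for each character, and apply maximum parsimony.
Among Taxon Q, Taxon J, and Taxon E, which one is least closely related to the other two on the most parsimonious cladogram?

The outgroup has state '0' for every character, so '1' is the derived state throughout.
ocelli absent groups Taxon Q and Taxon R, which is incompatible with the clades supported by the remaining characters; treating it as convergent (homoplasy) costs fewer steps than any alternative tree.
chelicerae fused: derived state '1' in Taxon E, Taxon J, and Taxon Q only — synapomorphy for {Taxon E, Taxon J, Taxon Q}.
bioluminescent organ (derived state '1') is shared by Taxon E and Taxon Q — a synapomorphy uniting that clade.
hollow quills: derived state '1' in Taxon Q only — an autapomorphy, so it tells us nothing about relationships among taxa.
Most parsimonious ingroup topology: (((Taxon E,Taxon Q),Taxon J),Taxon R).
Taxon E and Taxon Q share a more recent common ancestor with each other than either does with Taxon J, so Taxon J is the least closely related of the three.

Taxon J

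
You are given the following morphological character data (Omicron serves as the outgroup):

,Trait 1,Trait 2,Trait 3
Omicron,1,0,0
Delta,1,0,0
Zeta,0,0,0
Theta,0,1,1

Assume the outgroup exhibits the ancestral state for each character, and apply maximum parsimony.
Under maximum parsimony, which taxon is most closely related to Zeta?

Theta

Character polarity is set by the outgroup: the derived state is whichever differs from the outgroup's state, so for Trait 1 the derived state is '0', and for the remaining characters it is '1'.
Trait 1: derived state '0' in Theta and Zeta only — synapomorphy for {Theta, Zeta}.
Trait 2: derived state '1' in Theta only — an autapomorphy, so it tells us nothing about relationships among taxa.
Trait 3: derived state '1' in Theta only — an autapomorphy, so it tells us nothing about relationships among taxa.
Most parsimonious ingroup topology: (Delta,(Zeta,Theta)).
Zeta and Theta form a cherry on this tree, so they are sister taxa.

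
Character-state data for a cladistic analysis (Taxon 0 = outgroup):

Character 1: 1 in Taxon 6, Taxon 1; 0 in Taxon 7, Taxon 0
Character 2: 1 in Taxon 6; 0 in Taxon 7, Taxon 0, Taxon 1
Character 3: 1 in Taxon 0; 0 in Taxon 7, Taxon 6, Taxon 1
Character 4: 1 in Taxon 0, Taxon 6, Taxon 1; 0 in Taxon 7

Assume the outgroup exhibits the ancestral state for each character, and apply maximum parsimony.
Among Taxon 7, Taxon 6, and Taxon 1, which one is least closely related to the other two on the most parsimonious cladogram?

Taxon 7

Character polarity is set by the outgroup: the derived state is whichever differs from the outgroup's state, so for Character 3, Character 4 the derived state is '0', and for the remaining characters it is '1'.
Character 1: derived state '1' in Taxon 1 and Taxon 6 only — synapomorphy for {Taxon 1, Taxon 6}.
Character 2 (derived state '1') is unique to Taxon 6 (autapomorphy; uninformative for grouping).
All ingroup taxa share the derived state '0' for Character 3; it defines the ingroup but does not resolve relationships within it.
Character 4 (derived state '0') is unique to Taxon 7 (autapomorphy; uninformative for grouping).
Most parsimonious ingroup topology: (Taxon 7,(Taxon 6,Taxon 1)).
Taxon 1 and Taxon 6 share a more recent common ancestor with each other than either does with Taxon 7, so Taxon 7 is the least closely related of the three.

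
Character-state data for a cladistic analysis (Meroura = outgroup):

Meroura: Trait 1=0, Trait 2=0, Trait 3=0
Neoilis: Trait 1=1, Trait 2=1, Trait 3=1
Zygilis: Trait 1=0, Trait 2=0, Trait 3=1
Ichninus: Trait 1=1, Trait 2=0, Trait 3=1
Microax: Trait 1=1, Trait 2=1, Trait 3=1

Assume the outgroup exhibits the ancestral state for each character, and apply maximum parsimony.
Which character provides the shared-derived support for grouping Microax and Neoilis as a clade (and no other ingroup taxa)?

The outgroup has state '0' for every character, so '1' is the derived state throughout.
Only Ichninus, Microax, and Neoilis show the derived state '1' for Trait 1, supporting them as a clade.
Only Microax and Neoilis show the derived state '1' for Trait 2, supporting them as a clade.
All ingroup taxa share the derived state '1' for Trait 3; it defines the ingroup but does not resolve relationships within it.
Most parsimonious ingroup topology: (Zygilis,(Ichninus,(Microax,Neoilis))).
The clade {Microax, Neoilis} is supported by Trait 2: its derived state '1' occurs in exactly those taxa and in no other taxon (including the outgroup).

Trait 2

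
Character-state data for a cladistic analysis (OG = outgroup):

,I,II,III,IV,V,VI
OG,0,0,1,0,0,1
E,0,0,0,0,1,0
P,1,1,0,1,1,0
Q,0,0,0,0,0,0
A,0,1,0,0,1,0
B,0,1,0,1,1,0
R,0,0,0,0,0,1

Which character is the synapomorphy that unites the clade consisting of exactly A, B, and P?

Character polarity is set by the outgroup: the derived state is whichever differs from the outgroup's state, so for III, VI the derived state is '0', and for the remaining characters it is '1'.
I: derived state '1' in P only — an autapomorphy, so it tells us nothing about relationships among taxa.
Only A, B, and P show the derived state '1' for II, supporting them as a clade.
III (derived state '0') is shared by all ingroup taxa — unites the whole ingroup.
IV: derived state '1' in B and P only — synapomorphy for {B, P}.
V: derived state '1' in A, B, E, and P only — synapomorphy for {A, B, E, P}.
Only A, B, E, P, and Q show the derived state '0' for VI, supporting them as a clade.
Most parsimonious ingroup topology: (((E,((P,B),A)),Q),R).
The clade {A, B, P} is supported by II: its derived state '1' occurs in exactly those taxa and in no other taxon (including the outgroup).

II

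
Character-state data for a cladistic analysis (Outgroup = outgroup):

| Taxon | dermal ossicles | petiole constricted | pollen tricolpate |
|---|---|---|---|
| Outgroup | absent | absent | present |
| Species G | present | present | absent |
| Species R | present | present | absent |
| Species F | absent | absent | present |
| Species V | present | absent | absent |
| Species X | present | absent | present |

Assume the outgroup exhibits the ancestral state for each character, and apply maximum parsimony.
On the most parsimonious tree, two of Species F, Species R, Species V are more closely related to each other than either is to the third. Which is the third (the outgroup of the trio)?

Character polarity is set by the outgroup: the derived state is whichever differs from the outgroup's state, so for pollen tricolpate the derived state is 'absent', and for the remaining characters it is 'present'.
dermal ossicles: derived state 'present' in Species G, Species R, Species V, and Species X only — synapomorphy for {Species G, Species R, Species V, Species X}.
petiole constricted (derived state 'present') is shared by Species G and Species R — a synapomorphy uniting that clade.
Only Species G, Species R, and Species V show the derived state 'absent' for pollen tricolpate, supporting them as a clade.
Most parsimonious ingroup topology: ((((Species G,Species R),Species V),Species X),Species F).
Species V and Species R share a more recent common ancestor with each other than either does with Species F, so Species F is the least closely related of the three.

Species F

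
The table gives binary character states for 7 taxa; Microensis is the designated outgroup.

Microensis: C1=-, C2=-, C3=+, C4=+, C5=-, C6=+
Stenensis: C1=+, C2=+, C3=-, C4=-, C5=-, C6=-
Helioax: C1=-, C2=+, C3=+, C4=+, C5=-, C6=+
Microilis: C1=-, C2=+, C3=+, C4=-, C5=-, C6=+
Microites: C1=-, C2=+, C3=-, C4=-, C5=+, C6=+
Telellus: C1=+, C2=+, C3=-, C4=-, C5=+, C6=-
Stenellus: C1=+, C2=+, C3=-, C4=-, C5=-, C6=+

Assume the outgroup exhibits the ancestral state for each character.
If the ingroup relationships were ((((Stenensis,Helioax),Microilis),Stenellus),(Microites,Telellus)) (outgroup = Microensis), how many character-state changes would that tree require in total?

12

Map each character onto ((((Stenensis,Helioax),Microilis),Stenellus),(Microites,Telellus)) (rooted by Microensis) and count the minimum state changes it requires (Fitch parsimony):
C1: 3; C2: 1; C3: 3; C4: 2; C5: 1; C6: 2.
Total tree length = 12.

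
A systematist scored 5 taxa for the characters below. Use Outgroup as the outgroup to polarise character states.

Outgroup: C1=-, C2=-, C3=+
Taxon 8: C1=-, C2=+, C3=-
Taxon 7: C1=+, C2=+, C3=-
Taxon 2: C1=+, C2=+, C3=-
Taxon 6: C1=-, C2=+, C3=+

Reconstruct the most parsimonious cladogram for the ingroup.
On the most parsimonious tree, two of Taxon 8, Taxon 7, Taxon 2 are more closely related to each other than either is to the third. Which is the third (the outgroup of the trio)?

Character polarity is set by the outgroup: the derived state is whichever differs from the outgroup's state, so for C3 the derived state is '-', and for the remaining characters it is '+'.
Only Taxon 2 and Taxon 7 show the derived state '+' for C1, supporting them as a clade.
All ingroup taxa share the derived state '+' for C2; it defines the ingroup but does not resolve relationships within it.
C3 (derived state '-') is shared by Taxon 2, Taxon 7, and Taxon 8 — a synapomorphy uniting that clade.
Most parsimonious ingroup topology: ((Taxon 8,(Taxon 7,Taxon 2)),Taxon 6).
Taxon 2 and Taxon 7 share a more recent common ancestor with each other than either does with Taxon 8, so Taxon 8 is the least closely related of the three.

Taxon 8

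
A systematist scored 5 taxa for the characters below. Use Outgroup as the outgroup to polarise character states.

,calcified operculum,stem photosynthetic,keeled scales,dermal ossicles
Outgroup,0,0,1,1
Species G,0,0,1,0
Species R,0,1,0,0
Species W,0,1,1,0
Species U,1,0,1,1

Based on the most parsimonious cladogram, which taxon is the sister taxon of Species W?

Species R

Character polarity is set by the outgroup: the derived state is whichever differs from the outgroup's state, so for keeled scales, dermal ossicles the derived state is '0', and for the remaining characters it is '1'.
calcified operculum: derived state '1' in Species U only — an autapomorphy, so it tells us nothing about relationships among taxa.
stem photosynthetic: derived state '1' in Species R and Species W only — synapomorphy for {Species R, Species W}.
keeled scales: derived state '0' in Species R only — an autapomorphy, so it tells us nothing about relationships among taxa.
Only Species G, Species R, and Species W show the derived state '0' for dermal ossicles, supporting them as a clade.
Most parsimonious ingroup topology: ((Species G,(Species R,Species W)),Species U).
Species W and Species R form a cherry on this tree, so they are sister taxa.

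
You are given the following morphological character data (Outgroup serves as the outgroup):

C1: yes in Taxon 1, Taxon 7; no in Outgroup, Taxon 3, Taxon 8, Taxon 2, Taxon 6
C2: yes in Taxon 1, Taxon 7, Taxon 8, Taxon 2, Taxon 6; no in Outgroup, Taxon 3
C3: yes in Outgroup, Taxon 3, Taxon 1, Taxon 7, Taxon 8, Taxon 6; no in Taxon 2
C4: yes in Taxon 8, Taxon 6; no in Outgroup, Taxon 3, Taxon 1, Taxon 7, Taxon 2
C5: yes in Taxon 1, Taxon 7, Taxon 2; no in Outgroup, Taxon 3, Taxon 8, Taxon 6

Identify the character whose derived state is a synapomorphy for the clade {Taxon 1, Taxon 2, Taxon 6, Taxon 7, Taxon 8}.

Character polarity is set by the outgroup: the derived state is whichever differs from the outgroup's state, so for C3 the derived state is 'no', and for the remaining characters it is 'yes'.
C1 (derived state 'yes') is shared by Taxon 1 and Taxon 7 — a synapomorphy uniting that clade.
C2: derived state 'yes' in Taxon 1, Taxon 2, Taxon 6, Taxon 7, and Taxon 8 only — synapomorphy for {Taxon 1, Taxon 2, Taxon 6, Taxon 7, Taxon 8}.
C3: derived state 'no' in Taxon 2 only — an autapomorphy, so it tells us nothing about relationships among taxa.
C4: derived state 'yes' in Taxon 6 and Taxon 8 only — synapomorphy for {Taxon 6, Taxon 8}.
C5 (derived state 'yes') is shared by Taxon 1, Taxon 2, and Taxon 7 — a synapomorphy uniting that clade.
Most parsimonious ingroup topology: (Taxon 3,(((Taxon 1,Taxon 7),Taxon 2),(Taxon 8,Taxon 6))).
The clade {Taxon 1, Taxon 2, Taxon 6, Taxon 7, Taxon 8} is supported by C2: its derived state 'yes' occurs in exactly those taxa and in no other taxon (including the outgroup).

C2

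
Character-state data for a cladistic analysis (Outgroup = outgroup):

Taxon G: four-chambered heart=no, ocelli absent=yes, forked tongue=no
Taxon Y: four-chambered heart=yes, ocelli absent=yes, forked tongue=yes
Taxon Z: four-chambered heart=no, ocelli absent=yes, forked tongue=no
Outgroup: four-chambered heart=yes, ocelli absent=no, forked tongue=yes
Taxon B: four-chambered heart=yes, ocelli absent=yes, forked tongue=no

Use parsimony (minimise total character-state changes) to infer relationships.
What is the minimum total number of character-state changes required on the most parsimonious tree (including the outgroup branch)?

Character polarity is set by the outgroup: the derived state is whichever differs from the outgroup's state, so for four-chambered heart, forked tongue the derived state is 'no', and for the remaining characters it is 'yes'.
four-chambered heart (derived state 'no') is shared by Taxon G and Taxon Z — a synapomorphy uniting that clade.
ocelli absent (derived state 'yes') is shared by all ingroup taxa — unites the whole ingroup.
Only Taxon B, Taxon G, and Taxon Z show the derived state 'no' for forked tongue, supporting them as a clade.
Most parsimonious ingroup topology: (((Taxon Z,Taxon G),Taxon B),Taxon Y).
Changes per character on this tree: four-chambered heart: 1; ocelli absent: 1; forked tongue: 1.
Total = 3.

3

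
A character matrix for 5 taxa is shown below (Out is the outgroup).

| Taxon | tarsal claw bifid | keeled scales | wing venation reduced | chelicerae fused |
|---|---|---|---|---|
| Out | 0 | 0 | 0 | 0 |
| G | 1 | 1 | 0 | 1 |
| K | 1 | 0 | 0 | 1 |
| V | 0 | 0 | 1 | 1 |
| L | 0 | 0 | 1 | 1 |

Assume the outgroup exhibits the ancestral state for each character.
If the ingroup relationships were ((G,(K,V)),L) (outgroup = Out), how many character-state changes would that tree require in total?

6

Map each character onto ((G,(K,V)),L) (rooted by Out) and count the minimum state changes it requires (Fitch parsimony):
tarsal claw bifid: 2; keeled scales: 1; wing venation reduced: 2; chelicerae fused: 1.
Total tree length = 6.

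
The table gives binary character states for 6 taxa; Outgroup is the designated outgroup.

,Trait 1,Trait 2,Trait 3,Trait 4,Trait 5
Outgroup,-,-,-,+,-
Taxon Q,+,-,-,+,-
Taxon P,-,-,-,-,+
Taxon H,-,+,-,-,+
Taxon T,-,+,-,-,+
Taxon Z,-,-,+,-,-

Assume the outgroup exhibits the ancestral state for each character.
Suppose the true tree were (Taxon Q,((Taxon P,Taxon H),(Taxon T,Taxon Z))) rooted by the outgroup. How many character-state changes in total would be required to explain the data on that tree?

7

Map each character onto (Taxon Q,((Taxon P,Taxon H),(Taxon T,Taxon Z))) (rooted by Outgroup) and count the minimum state changes it requires (Fitch parsimony):
Trait 1: 1; Trait 2: 2; Trait 3: 1; Trait 4: 1; Trait 5: 2.
Total tree length = 7.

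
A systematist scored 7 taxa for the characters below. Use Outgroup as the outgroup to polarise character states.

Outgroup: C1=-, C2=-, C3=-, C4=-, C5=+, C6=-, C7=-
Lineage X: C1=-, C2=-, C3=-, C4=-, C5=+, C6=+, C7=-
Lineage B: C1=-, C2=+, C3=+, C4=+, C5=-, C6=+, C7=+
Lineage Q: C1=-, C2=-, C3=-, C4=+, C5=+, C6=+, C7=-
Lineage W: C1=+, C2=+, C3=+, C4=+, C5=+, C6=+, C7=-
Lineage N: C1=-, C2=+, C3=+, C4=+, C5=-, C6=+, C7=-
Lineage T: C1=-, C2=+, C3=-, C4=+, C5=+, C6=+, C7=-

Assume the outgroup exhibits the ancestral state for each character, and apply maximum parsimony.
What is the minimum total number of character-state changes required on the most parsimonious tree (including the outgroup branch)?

7

Character polarity is set by the outgroup: the derived state is whichever differs from the outgroup's state, so for C5 the derived state is '-', and for the remaining characters it is '+'.
C1 (derived state '+') is unique to Lineage W (autapomorphy; uninformative for grouping).
C2 (derived state '+') is shared by Lineage B, Lineage N, Lineage T, and Lineage W — a synapomorphy uniting that clade.
C3 (derived state '+') is shared by Lineage B, Lineage N, and Lineage W — a synapomorphy uniting that clade.
C4 (derived state '+') is shared by Lineage B, Lineage N, Lineage Q, Lineage T, and Lineage W — a synapomorphy uniting that clade.
C5: derived state '-' in Lineage B and Lineage N only — synapomorphy for {Lineage B, Lineage N}.
C6 (derived state '+') is shared by all ingroup taxa — unites the whole ingroup.
C7: derived state '+' in Lineage B only — an autapomorphy, so it tells us nothing about relationships among taxa.
Most parsimonious ingroup topology: (Lineage X,((((Lineage B,Lineage N),Lineage W),Lineage T),Lineage Q)).
Changes per character on this tree: C1: 1; C2: 1; C3: 1; C4: 1; C5: 1; C6: 1; C7: 1.
Total = 7.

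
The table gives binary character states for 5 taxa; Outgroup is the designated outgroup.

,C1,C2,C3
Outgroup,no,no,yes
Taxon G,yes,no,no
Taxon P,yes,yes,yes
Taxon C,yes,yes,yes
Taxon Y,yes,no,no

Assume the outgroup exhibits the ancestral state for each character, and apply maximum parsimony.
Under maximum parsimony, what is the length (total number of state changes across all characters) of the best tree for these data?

3

Character polarity is set by the outgroup: the derived state is whichever differs from the outgroup's state, so for C3 the derived state is 'no', and for the remaining characters it is 'yes'.
All ingroup taxa share the derived state 'yes' for C1; it defines the ingroup but does not resolve relationships within it.
C2 (derived state 'yes') is shared by Taxon C and Taxon P — a synapomorphy uniting that clade.
C3: derived state 'no' in Taxon G and Taxon Y only — synapomorphy for {Taxon G, Taxon Y}.
Most parsimonious ingroup topology: ((Taxon G,Taxon Y),(Taxon P,Taxon C)).
Changes per character on this tree: C1: 1; C2: 1; C3: 1.
Total = 3.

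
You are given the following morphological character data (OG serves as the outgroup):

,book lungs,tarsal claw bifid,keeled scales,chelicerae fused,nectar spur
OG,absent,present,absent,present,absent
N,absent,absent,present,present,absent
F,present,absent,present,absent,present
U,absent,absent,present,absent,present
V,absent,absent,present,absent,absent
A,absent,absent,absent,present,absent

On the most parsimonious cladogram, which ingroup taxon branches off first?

A

Character polarity is set by the outgroup: the derived state is whichever differs from the outgroup's state, so for tarsal claw bifid, chelicerae fused the derived state is 'absent', and for the remaining characters it is 'present'.
book lungs: derived state 'present' in F only — an autapomorphy, so it tells us nothing about relationships among taxa.
tarsal claw bifid (derived state 'absent') is shared by all ingroup taxa — unites the whole ingroup.
keeled scales: derived state 'present' in F, N, U, and V only — synapomorphy for {F, N, U, V}.
chelicerae fused (derived state 'absent') is shared by F, U, and V — a synapomorphy uniting that clade.
nectar spur: derived state 'present' in F and U only — synapomorphy for {F, U}.
Most parsimonious ingroup topology: ((N,((F,U),V)),A).
A is sister to the clade containing all other ingroup taxa, so it is the earliest-diverging (most basal) ingroup lineage.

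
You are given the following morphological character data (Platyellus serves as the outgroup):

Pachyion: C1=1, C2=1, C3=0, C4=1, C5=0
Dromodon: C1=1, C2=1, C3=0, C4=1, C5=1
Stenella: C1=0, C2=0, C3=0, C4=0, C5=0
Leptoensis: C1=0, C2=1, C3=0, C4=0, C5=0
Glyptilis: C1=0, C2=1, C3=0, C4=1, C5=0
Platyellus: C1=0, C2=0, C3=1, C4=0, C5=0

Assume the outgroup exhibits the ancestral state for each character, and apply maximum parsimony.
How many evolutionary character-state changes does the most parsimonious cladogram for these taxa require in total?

Character polarity is set by the outgroup: the derived state is whichever differs from the outgroup's state, so for C3 the derived state is '0', and for the remaining characters it is '1'.
Only Dromodon and Pachyion show the derived state '1' for C1, supporting them as a clade.
C2: derived state '1' in Dromodon, Glyptilis, Leptoensis, and Pachyion only — synapomorphy for {Dromodon, Glyptilis, Leptoensis, Pachyion}.
All ingroup taxa share the derived state '0' for C3; it defines the ingroup but does not resolve relationships within it.
C4 (derived state '1') is shared by Dromodon, Glyptilis, and Pachyion — a synapomorphy uniting that clade.
C5 (derived state '1') is unique to Dromodon (autapomorphy; uninformative for grouping).
Most parsimonious ingroup topology: ((((Dromodon,Pachyion),Glyptilis),Leptoensis),Stenella).
Changes per character on this tree: C1: 1; C2: 1; C3: 1; C4: 1; C5: 1.
Total = 5.

5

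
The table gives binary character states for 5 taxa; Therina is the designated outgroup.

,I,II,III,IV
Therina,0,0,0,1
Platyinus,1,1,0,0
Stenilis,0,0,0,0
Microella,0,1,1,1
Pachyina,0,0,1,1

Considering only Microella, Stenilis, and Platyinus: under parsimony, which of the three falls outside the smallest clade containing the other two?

Character polarity is set by the outgroup: the derived state is whichever differs from the outgroup's state, so for IV the derived state is '0', and for the remaining characters it is '1'.
I (derived state '1') is unique to Platyinus (autapomorphy; uninformative for grouping).
II groups Microella and Platyinus, which is incompatible with the clades supported by the remaining characters; treating it as convergent (homoplasy) costs fewer steps than any alternative tree.
III: derived state '1' in Microella and Pachyina only — synapomorphy for {Microella, Pachyina}.
IV: derived state '0' in Platyinus and Stenilis only — synapomorphy for {Platyinus, Stenilis}.
Most parsimonious ingroup topology: ((Platyinus,Stenilis),(Microella,Pachyina)).
Platyinus and Stenilis share a more recent common ancestor with each other than either does with Microella, so Microella is the least closely related of the three.

Microella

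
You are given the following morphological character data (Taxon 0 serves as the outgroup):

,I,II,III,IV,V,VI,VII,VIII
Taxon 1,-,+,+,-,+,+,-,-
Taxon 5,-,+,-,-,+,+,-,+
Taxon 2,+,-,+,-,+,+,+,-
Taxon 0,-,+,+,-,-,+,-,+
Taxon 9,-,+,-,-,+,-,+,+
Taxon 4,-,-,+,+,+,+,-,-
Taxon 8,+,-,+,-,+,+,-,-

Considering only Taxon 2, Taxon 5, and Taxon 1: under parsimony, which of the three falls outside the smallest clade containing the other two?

Character polarity is set by the outgroup: the derived state is whichever differs from the outgroup's state, so for II, III, VI, VIII the derived state is '-', and for the remaining characters it is '+'.
Only Taxon 2 and Taxon 8 show the derived state '+' for I, supporting them as a clade.
II (derived state '-') is shared by Taxon 2, Taxon 4, and Taxon 8 — a synapomorphy uniting that clade.
III (derived state '-') is shared by Taxon 5 and Taxon 9 — a synapomorphy uniting that clade.
IV: derived state '+' in Taxon 4 only — an autapomorphy, so it tells us nothing about relationships among taxa.
All ingroup taxa share the derived state '+' for V; it defines the ingroup but does not resolve relationships within it.
VI: derived state '-' in Taxon 9 only — an autapomorphy, so it tells us nothing about relationships among taxa.
VII (state '+') occurs in Taxon 2 and Taxon 9 but conflicts with the nesting implied by the other characters — most parsimoniously interpreted as homoplasy.
VIII: derived state '-' in Taxon 1, Taxon 2, Taxon 4, and Taxon 8 only — synapomorphy for {Taxon 1, Taxon 2, Taxon 4, Taxon 8}.
Most parsimonious ingroup topology: ((Taxon 5,Taxon 9),(((Taxon 8,Taxon 2),Taxon 4),Taxon 1)).
Taxon 1 and Taxon 2 share a more recent common ancestor with each other than either does with Taxon 5, so Taxon 5 is the least closely related of the three.

Taxon 5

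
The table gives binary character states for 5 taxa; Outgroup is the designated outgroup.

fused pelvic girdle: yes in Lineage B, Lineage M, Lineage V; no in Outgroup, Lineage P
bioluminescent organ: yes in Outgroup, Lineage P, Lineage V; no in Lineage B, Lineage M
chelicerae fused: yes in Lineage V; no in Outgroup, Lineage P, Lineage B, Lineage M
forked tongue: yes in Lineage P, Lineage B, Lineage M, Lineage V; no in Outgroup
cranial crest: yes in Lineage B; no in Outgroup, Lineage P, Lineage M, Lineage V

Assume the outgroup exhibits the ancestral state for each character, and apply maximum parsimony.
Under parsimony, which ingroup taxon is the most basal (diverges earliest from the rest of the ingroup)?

Lineage P

Character polarity is set by the outgroup: the derived state is whichever differs from the outgroup's state, so for bioluminescent organ the derived state is 'no', and for the remaining characters it is 'yes'.
Only Lineage B, Lineage M, and Lineage V show the derived state 'yes' for fused pelvic girdle, supporting them as a clade.
bioluminescent organ: derived state 'no' in Lineage B and Lineage M only — synapomorphy for {Lineage B, Lineage M}.
chelicerae fused (derived state 'yes') is unique to Lineage V (autapomorphy; uninformative for grouping).
forked tongue (derived state 'yes') is shared by all ingroup taxa — unites the whole ingroup.
cranial crest: derived state 'yes' in Lineage B only — an autapomorphy, so it tells us nothing about relationships among taxa.
Most parsimonious ingroup topology: (Lineage P,((Lineage B,Lineage M),Lineage V)).
Lineage P is sister to the clade containing all other ingroup taxa, so it is the earliest-diverging (most basal) ingroup lineage.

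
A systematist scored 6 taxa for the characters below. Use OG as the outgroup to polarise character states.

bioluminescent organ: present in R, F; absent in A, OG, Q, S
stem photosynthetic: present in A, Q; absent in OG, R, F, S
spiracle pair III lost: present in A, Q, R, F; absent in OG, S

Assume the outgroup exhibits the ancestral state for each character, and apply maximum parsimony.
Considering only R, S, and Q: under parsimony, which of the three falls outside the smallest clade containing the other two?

The outgroup has state 'absent' for every character, so 'present' is the derived state throughout.
bioluminescent organ: derived state 'present' in F and R only — synapomorphy for {F, R}.
stem photosynthetic: derived state 'present' in A and Q only — synapomorphy for {A, Q}.
spiracle pair III lost (derived state 'present') is shared by A, F, Q, and R — a synapomorphy uniting that clade.
Most parsimonious ingroup topology: (((F,R),(A,Q)),S).
Q and R share a more recent common ancestor with each other than either does with S, so S is the least closely related of the three.

S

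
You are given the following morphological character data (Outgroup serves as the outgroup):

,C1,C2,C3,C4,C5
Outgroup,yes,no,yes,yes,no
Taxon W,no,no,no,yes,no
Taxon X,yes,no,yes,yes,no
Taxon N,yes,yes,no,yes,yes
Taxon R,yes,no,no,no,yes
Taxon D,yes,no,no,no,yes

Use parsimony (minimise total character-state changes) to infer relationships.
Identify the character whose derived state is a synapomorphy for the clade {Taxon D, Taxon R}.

Character polarity is set by the outgroup: the derived state is whichever differs from the outgroup's state, so for C1, C3, C4 the derived state is 'no', and for the remaining characters it is 'yes'.
C1: derived state 'no' in Taxon W only — an autapomorphy, so it tells us nothing about relationships among taxa.
C2 (derived state 'yes') is unique to Taxon N (autapomorphy; uninformative for grouping).
C3 (derived state 'no') is shared by Taxon D, Taxon N, Taxon R, and Taxon W — a synapomorphy uniting that clade.
Only Taxon D and Taxon R show the derived state 'no' for C4, supporting them as a clade.
C5: derived state 'yes' in Taxon D, Taxon N, and Taxon R only — synapomorphy for {Taxon D, Taxon N, Taxon R}.
Most parsimonious ingroup topology: ((Taxon W,(Taxon N,(Taxon R,Taxon D))),Taxon X).
The clade {Taxon D, Taxon R} is supported by C4: its derived state 'no' occurs in exactly those taxa and in no other taxon (including the outgroup).

C4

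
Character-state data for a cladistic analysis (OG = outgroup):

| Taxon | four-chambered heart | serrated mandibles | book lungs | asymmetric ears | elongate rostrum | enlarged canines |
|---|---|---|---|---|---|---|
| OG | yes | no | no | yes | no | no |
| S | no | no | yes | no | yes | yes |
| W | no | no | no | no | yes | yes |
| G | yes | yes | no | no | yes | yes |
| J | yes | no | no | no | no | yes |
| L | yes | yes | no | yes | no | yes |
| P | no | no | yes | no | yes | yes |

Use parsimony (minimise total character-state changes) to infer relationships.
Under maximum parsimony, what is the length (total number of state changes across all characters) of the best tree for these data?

7

Character polarity is set by the outgroup: the derived state is whichever differs from the outgroup's state, so for four-chambered heart, asymmetric ears the derived state is 'no', and for the remaining characters it is 'yes'.
Only P, S, and W show the derived state 'no' for four-chambered heart, supporting them as a clade.
serrated mandibles groups G and L, which is incompatible with the clades supported by the remaining characters; treating it as convergent (homoplasy) costs fewer steps than any alternative tree.
book lungs (derived state 'yes') is shared by P and S — a synapomorphy uniting that clade.
asymmetric ears (derived state 'no') is shared by G, J, P, S, and W — a synapomorphy uniting that clade.
Only G, P, S, and W show the derived state 'yes' for elongate rostrum, supporting them as a clade.
All ingroup taxa share the derived state 'yes' for enlarged canines; it defines the ingroup but does not resolve relationships within it.
Most parsimonious ingroup topology: ((J,(G,((S,P),W))),L).
Changes per character on this tree: four-chambered heart: 1; serrated mandibles: 2; book lungs: 1; asymmetric ears: 1; elongate rostrum: 1; enlarged canines: 1.
Total = 7.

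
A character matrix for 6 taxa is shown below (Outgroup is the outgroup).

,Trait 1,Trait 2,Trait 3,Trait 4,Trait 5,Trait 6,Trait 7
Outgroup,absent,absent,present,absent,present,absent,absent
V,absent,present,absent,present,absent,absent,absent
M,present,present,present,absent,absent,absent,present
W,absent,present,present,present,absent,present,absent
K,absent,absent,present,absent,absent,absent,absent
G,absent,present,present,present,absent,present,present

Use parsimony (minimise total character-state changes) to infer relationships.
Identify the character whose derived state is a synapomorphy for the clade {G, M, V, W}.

Trait 2

Character polarity is set by the outgroup: the derived state is whichever differs from the outgroup's state, so for Trait 3, Trait 5 the derived state is 'absent', and for the remaining characters it is 'present'.
Trait 1 (derived state 'present') is unique to M (autapomorphy; uninformative for grouping).
Trait 2: derived state 'present' in G, M, V, and W only — synapomorphy for {G, M, V, W}.
Trait 3 (derived state 'absent') is unique to V (autapomorphy; uninformative for grouping).
Trait 4 (derived state 'present') is shared by G, V, and W — a synapomorphy uniting that clade.
Trait 5 (derived state 'absent') is shared by all ingroup taxa — unites the whole ingroup.
Trait 6 (derived state 'present') is shared by G and W — a synapomorphy uniting that clade.
Trait 7 (state 'present') occurs in G and M but conflicts with the nesting implied by the other characters — most parsimoniously interpreted as homoplasy.
Most parsimonious ingroup topology: (((V,(W,G)),M),K).
The clade {G, M, V, W} is supported by Trait 2: its derived state 'present' occurs in exactly those taxa and in no other taxon (including the outgroup).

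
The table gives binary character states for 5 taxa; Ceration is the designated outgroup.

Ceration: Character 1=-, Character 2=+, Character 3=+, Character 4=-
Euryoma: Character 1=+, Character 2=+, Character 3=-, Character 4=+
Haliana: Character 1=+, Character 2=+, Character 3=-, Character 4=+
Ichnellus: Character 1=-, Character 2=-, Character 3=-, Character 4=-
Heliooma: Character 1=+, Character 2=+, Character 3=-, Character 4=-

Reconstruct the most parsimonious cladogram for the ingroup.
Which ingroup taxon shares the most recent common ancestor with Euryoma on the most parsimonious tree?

Haliana

Character polarity is set by the outgroup: the derived state is whichever differs from the outgroup's state, so for Character 2, Character 3 the derived state is '-', and for the remaining characters it is '+'.
Only Euryoma, Haliana, and Heliooma show the derived state '+' for Character 1, supporting them as a clade.
Character 2: derived state '-' in Ichnellus only — an autapomorphy, so it tells us nothing about relationships among taxa.
Character 3 (derived state '-') is shared by all ingroup taxa — unites the whole ingroup.
Character 4 (derived state '+') is shared by Euryoma and Haliana — a synapomorphy uniting that clade.
Most parsimonious ingroup topology: (((Euryoma,Haliana),Heliooma),Ichnellus).
Euryoma and Haliana form a cherry on this tree, so they are sister taxa.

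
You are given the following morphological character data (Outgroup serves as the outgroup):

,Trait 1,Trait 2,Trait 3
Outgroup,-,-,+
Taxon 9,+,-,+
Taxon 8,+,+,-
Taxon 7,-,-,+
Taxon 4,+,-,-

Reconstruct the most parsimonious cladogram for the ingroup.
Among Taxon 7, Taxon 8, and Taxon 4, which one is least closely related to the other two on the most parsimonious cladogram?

Character polarity is set by the outgroup: the derived state is whichever differs from the outgroup's state, so for Trait 3 the derived state is '-', and for the remaining characters it is '+'.
Only Taxon 4, Taxon 8, and Taxon 9 show the derived state '+' for Trait 1, supporting them as a clade.
Trait 2: derived state '+' in Taxon 8 only — an autapomorphy, so it tells us nothing about relationships among taxa.
Trait 3 (derived state '-') is shared by Taxon 4 and Taxon 8 — a synapomorphy uniting that clade.
Most parsimonious ingroup topology: ((Taxon 9,(Taxon 8,Taxon 4)),Taxon 7).
Taxon 8 and Taxon 4 share a more recent common ancestor with each other than either does with Taxon 7, so Taxon 7 is the least closely related of the three.

Taxon 7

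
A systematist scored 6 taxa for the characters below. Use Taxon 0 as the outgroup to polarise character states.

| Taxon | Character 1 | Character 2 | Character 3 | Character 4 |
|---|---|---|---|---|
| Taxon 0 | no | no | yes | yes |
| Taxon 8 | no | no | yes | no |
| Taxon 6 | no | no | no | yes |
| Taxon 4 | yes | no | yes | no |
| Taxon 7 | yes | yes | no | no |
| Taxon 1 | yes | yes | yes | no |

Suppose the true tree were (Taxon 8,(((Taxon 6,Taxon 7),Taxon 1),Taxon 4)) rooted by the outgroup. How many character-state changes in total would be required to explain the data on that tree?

7

Map each character onto (Taxon 8,(((Taxon 6,Taxon 7),Taxon 1),Taxon 4)) (rooted by Taxon 0) and count the minimum state changes it requires (Fitch parsimony):
Character 1: 2; Character 2: 2; Character 3: 1; Character 4: 2.
Total tree length = 7.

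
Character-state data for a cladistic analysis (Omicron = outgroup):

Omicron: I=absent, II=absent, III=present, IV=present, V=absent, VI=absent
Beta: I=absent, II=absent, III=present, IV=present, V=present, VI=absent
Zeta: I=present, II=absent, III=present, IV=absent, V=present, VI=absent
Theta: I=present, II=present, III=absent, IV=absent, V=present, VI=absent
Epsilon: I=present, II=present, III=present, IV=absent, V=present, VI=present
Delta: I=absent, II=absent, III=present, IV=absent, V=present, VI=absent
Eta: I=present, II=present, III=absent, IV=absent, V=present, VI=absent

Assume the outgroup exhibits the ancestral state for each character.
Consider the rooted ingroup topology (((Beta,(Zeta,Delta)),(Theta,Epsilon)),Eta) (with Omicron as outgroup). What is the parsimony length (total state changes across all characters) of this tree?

11

Map each character onto (((Beta,(Zeta,Delta)),(Theta,Epsilon)),Eta) (rooted by Omicron) and count the minimum state changes it requires (Fitch parsimony):
I: 3; II: 2; III: 2; IV: 2; V: 1; VI: 1.
Total tree length = 11.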